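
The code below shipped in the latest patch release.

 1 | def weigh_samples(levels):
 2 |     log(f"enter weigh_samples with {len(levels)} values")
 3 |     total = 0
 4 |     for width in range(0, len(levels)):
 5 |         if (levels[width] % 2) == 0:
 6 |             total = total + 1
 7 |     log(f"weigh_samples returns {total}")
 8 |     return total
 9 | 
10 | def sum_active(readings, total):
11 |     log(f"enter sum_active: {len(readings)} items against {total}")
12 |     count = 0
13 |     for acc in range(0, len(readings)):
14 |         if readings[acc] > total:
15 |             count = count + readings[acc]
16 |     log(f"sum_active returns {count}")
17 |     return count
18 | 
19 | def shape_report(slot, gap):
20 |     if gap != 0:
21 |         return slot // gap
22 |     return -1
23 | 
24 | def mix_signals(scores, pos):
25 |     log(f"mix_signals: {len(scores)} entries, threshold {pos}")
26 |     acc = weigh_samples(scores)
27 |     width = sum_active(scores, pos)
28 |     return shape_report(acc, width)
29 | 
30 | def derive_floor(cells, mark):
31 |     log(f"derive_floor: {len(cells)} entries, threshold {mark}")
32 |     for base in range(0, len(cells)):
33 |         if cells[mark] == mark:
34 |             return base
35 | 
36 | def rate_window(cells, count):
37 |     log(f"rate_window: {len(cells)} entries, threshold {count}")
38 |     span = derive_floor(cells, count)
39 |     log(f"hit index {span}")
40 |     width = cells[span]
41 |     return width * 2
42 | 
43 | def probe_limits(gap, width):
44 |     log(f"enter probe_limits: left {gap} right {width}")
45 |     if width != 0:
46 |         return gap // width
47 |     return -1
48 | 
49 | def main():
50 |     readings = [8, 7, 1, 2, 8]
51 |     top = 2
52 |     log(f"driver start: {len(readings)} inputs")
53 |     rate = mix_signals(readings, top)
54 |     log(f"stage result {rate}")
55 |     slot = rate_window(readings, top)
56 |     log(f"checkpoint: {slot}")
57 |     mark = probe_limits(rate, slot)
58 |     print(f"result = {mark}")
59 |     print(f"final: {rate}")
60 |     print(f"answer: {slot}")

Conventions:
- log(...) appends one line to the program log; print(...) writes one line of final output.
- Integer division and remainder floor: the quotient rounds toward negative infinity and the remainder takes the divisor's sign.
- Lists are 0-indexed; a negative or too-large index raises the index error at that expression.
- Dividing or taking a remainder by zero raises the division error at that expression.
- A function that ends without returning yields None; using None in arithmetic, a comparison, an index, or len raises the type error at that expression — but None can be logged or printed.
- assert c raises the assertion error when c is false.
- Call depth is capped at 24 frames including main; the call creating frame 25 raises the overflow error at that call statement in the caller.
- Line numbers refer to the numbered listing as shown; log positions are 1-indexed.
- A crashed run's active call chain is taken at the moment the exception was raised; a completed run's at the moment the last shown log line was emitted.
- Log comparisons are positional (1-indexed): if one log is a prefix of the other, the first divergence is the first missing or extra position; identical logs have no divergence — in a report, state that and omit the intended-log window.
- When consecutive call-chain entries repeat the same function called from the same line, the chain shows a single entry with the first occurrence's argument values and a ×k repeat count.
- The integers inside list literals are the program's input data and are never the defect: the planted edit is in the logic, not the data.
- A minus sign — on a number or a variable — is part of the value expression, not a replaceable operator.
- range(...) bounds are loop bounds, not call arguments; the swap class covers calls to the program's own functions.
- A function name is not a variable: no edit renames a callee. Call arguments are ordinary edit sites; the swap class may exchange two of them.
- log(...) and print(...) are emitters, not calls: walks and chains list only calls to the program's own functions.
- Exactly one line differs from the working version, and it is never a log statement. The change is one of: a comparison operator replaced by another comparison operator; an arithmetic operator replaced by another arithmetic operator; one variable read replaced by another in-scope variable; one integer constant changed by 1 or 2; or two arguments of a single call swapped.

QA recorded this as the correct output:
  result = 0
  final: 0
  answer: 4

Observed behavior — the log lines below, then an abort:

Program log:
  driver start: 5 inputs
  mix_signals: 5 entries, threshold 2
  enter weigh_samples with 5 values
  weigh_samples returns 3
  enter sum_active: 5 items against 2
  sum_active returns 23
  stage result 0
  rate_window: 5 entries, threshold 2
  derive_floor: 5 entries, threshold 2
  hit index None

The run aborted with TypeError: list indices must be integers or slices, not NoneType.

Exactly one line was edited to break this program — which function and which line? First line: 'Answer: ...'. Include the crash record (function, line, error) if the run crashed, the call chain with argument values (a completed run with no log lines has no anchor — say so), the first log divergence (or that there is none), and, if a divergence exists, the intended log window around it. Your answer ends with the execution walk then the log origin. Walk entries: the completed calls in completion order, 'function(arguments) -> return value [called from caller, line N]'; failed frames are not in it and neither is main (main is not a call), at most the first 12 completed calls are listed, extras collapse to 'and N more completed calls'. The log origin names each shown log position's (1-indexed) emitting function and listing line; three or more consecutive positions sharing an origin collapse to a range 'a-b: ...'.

Answer: the defect is in derive_floor at line 33.
The tell: The earliest visible damage is log position 10 — 'hit index None' rather than the intended 'hit index 3'.
Crash: rate_window, line 40, TypeError.
Call chain: main -> rate_window([8, 7, 1, 2, 8], 2) (called at line 55).
First divergence: at position 10 the run shows 'hit index None' where the working version logs 'hit index 3'.
Intended log window:
  8: rate_window: 5 entries, threshold 2
  9: derive_floor: 5 entries, threshold 2
  10: hit index 3
  11: checkpoint: 4
Execution walk:
  weigh_samples([8, 7, 1, 2, 8]) -> 3  [called from mix_signals, line 26]
  sum_active([8, 7, 1, 2, 8], 2) -> 23  [called from mix_signals, line 27]
  shape_report(3, 23) -> 0  [called from mix_signals, line 28]
  mix_signals([8, 7, 1, 2, 8], 2) -> 0  [called from main, line 53]
  derive_floor([8, 7, 1, 2, 8], 2) -> None  [called from rate_window, line 38]
Log line origins:
  1: logged in main at line 52
  2: logged in mix_signals at line 25
  3: logged in weigh_samples at line 2
  4: logged in weigh_samples at line 7
  5: logged in sum_active at line 11
  6: logged in sum_active at line 16
  7: logged in main at line 54
  8: logged in rate_window at line 37
  9: logged in derive_floor at line 31
  10: logged in rate_window at line 39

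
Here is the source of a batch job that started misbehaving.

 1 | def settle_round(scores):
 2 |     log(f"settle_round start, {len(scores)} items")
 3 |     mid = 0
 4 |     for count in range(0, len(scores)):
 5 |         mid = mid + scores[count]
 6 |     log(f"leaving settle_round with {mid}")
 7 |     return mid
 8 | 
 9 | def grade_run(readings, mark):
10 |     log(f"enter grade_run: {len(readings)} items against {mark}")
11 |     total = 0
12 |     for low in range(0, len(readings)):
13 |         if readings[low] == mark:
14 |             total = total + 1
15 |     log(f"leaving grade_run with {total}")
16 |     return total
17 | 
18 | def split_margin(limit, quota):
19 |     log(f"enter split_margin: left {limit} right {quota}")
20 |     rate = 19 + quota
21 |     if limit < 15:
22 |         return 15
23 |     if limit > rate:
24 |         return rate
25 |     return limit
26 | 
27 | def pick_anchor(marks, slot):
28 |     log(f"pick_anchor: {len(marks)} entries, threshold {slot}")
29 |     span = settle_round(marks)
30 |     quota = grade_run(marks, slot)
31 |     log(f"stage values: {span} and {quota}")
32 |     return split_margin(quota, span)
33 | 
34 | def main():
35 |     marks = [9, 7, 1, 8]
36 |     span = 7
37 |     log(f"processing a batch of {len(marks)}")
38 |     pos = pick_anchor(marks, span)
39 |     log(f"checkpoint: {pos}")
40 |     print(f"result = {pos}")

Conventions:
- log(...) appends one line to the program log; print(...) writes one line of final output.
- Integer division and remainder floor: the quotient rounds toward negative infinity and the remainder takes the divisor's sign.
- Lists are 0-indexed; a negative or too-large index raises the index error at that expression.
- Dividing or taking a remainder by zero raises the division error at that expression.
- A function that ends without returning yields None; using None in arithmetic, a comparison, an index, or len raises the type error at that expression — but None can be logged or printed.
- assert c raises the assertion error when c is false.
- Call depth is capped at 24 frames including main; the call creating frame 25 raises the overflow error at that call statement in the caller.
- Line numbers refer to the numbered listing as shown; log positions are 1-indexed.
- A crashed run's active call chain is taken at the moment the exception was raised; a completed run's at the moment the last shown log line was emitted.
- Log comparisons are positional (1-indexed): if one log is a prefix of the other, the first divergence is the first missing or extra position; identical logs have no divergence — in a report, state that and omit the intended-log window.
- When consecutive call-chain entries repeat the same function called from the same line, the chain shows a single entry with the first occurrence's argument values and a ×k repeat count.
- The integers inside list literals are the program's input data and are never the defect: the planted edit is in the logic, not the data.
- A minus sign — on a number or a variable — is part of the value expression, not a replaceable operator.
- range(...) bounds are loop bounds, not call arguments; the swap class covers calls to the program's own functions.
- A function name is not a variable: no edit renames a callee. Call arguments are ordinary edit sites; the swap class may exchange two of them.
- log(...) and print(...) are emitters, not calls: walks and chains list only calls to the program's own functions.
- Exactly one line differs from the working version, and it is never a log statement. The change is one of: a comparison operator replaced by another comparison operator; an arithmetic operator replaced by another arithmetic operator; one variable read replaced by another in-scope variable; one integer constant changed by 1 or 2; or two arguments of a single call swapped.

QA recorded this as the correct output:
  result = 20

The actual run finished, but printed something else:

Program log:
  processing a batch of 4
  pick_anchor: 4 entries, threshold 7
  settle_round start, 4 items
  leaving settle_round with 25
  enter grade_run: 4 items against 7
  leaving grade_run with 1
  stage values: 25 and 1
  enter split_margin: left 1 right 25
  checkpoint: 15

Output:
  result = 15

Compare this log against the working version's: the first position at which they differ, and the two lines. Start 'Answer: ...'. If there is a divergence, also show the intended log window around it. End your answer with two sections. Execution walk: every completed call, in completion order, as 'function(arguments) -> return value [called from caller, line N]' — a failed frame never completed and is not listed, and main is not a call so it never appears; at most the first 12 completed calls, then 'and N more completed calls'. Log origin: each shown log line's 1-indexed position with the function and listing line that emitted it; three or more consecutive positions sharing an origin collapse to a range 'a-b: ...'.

Answer: position 8 — shown 'enter split_margin: left 1 right 25', intended 'enter split_margin: left 25 right 1'.
Intended log window:
  6: leaving grade_run with 1
  7: stage values: 25 and 1
  8: enter split_margin: left 25 right 1
  9: checkpoint: 20
Execution walk:
  settle_round([9, 7, 1, 8]) -> 25  [called from pick_anchor, line 29]
  grade_run([9, 7, 1, 8], 7) -> 1  [called from pick_anchor, line 30]
  split_margin(1, 25) -> 15  [called from pick_anchor, line 32]
  pick_anchor([9, 7, 1, 8], 7) -> 15  [called from main, line 38]
Log origins:
  1: logged in main at line 37
  2: logged in pick_anchor at line 28
  3: logged in settle_round at line 2
  4: logged in settle_round at line 6
  5: logged in grade_run at line 10
  6: logged in grade_run at line 15
  7: logged in pick_anchor at line 31
  8: logged in split_margin at line 19
  9: logged in main at line 39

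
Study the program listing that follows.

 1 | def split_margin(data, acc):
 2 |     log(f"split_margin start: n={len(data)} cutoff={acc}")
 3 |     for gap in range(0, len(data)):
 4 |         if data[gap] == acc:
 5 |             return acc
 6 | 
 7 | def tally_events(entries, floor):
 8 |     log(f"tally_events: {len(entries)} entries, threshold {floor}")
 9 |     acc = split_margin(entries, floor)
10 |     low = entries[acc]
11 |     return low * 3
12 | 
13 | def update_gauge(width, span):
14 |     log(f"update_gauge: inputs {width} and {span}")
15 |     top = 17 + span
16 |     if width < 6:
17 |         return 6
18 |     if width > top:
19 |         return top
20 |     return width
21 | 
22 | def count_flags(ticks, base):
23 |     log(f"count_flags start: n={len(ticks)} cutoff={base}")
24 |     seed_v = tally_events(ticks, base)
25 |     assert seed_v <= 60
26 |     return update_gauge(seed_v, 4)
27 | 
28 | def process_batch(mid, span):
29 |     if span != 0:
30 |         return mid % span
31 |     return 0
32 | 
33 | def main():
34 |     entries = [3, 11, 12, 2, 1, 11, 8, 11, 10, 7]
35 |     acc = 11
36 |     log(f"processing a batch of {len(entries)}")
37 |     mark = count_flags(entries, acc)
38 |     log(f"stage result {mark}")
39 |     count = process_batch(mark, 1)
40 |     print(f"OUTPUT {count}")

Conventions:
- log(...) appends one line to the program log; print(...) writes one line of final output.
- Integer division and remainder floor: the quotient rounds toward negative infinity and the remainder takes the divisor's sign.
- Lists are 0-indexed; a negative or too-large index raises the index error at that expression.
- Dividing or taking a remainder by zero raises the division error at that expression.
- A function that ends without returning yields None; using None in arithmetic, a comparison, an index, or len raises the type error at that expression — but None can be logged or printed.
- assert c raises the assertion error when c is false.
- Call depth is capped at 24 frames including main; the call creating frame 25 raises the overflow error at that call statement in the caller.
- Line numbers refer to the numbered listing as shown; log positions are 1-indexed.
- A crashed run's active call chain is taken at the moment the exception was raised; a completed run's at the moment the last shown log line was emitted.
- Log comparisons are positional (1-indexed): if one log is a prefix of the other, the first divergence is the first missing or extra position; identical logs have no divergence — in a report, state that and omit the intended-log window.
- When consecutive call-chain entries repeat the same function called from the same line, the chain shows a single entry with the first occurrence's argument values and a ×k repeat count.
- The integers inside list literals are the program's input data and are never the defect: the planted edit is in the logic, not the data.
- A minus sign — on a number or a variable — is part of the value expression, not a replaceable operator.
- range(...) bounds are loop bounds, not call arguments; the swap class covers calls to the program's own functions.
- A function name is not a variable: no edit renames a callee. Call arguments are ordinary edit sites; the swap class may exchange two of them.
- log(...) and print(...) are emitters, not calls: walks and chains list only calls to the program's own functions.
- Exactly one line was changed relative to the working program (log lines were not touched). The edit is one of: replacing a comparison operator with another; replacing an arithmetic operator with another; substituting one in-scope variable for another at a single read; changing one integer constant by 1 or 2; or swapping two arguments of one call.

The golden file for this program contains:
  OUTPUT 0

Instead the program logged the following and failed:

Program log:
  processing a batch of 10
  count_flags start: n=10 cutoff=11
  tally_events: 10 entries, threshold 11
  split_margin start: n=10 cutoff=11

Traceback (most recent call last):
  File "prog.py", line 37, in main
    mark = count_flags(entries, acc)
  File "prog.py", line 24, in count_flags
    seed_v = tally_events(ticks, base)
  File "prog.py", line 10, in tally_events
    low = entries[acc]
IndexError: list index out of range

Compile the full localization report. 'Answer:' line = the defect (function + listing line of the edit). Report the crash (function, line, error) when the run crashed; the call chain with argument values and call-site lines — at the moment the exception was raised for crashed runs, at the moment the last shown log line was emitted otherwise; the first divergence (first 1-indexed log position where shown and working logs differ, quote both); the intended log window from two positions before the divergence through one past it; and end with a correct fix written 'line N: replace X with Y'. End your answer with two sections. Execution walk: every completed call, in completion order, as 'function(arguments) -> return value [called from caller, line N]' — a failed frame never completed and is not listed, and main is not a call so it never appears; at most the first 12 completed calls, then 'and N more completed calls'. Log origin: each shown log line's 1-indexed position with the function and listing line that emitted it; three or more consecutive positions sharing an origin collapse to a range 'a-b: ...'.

Answer: the defect is in split_margin at line 5.
Core observation: The log ends early — 4 lines, where the working version next logs 'update_gauge: inputs 33 and 4'.
Crash: tally_events, line 10, IndexError.
Call chain: main -> count_flags([3, 11, 12, 2, 1, 11, 8, 11, 10, 7], 11) (called at line 37) -> tally_events([3, 11, 12, 2, 1, 11, 8, 11, 10, 7], 11) (called at line 24).
First divergence: position 5; the shown log stops at 4 lines while the working version next logs 'update_gauge: inputs 33 and 4'.
Intended log window:
  3: tally_events: 10 entries, threshold 11
  4: split_margin start: n=10 cutoff=11
  5: update_gauge: inputs 33 and 4
  6: stage result 21
Execution walk:
  split_margin([3, 11, 12, 2, 1, 11, 8, 11, 10, 7], 11) -> 11  [called from tally_events, line 9]
Origin of each log line:
  1: emitted by main (line 36)
  2: emitted by count_flags (line 23)
  3: emitted by tally_events (line 8)
  4: emitted by split_margin (line 2)
A correct fix: line 5: replace `acc` with `gap`.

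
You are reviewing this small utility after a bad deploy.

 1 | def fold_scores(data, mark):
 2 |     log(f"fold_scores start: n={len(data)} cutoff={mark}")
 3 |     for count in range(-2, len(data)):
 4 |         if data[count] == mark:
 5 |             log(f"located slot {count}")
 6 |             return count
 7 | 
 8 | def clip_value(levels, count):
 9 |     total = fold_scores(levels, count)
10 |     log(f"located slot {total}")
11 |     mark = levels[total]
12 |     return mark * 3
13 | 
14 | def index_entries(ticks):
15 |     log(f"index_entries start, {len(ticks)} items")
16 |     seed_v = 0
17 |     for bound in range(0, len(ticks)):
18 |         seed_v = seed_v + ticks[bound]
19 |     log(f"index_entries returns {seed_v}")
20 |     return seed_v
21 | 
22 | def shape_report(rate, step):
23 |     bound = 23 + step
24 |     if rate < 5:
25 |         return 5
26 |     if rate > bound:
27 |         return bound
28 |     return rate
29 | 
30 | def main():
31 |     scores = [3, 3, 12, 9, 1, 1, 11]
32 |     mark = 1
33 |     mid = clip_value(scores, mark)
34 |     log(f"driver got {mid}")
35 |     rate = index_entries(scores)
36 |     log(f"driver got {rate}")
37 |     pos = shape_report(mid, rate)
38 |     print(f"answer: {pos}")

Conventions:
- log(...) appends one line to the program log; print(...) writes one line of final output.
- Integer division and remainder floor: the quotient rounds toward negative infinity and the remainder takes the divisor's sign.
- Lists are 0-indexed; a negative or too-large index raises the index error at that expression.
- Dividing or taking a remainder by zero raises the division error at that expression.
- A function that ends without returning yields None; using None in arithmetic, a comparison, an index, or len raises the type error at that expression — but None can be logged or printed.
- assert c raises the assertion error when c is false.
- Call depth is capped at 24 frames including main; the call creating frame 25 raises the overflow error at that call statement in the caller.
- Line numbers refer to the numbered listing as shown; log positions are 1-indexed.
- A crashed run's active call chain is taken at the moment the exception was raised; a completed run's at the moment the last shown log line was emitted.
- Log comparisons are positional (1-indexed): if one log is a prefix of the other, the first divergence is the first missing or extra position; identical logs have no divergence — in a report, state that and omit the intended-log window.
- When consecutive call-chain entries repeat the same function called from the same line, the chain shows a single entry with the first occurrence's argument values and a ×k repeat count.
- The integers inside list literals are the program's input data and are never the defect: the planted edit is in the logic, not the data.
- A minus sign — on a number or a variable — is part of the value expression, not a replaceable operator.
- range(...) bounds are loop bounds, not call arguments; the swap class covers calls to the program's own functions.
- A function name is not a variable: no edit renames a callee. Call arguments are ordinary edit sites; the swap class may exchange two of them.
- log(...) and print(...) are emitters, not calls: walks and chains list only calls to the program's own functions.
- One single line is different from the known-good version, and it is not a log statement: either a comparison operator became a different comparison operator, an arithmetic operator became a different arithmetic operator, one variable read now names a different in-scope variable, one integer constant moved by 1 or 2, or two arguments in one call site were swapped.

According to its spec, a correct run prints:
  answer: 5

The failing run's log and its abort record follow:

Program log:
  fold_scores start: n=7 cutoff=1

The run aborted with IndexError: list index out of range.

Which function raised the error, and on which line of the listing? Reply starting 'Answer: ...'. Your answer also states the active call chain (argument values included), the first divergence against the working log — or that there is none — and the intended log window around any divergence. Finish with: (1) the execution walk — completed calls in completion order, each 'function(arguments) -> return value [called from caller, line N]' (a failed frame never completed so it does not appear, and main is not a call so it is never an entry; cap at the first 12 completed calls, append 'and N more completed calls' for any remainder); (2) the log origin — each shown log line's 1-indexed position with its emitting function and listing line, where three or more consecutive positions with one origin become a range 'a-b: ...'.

Answer: the error was raised in fold_scores, line 4.
Key fact: A complete run would log 'located slot 4' next, but this one stopped at 1 lines.
Call chain: main -> clip_value([3, 3, 12, 9, 1, 1, 11], 1) (called at line 33) -> fold_scores([3, 3, 12, 9, 1, 1, 11], 1) (called at line 9).
First divergence: position 2 — the faulty run's log ends after 1 line; the working version continues with 'located slot 4'.
Intended log window:
  1: fold_scores start: n=7 cutoff=1
  2: located slot 4
  3: located slot 4
Execution walk:
  (no call completed)
Log origins:
  1: from fold_scores, line 2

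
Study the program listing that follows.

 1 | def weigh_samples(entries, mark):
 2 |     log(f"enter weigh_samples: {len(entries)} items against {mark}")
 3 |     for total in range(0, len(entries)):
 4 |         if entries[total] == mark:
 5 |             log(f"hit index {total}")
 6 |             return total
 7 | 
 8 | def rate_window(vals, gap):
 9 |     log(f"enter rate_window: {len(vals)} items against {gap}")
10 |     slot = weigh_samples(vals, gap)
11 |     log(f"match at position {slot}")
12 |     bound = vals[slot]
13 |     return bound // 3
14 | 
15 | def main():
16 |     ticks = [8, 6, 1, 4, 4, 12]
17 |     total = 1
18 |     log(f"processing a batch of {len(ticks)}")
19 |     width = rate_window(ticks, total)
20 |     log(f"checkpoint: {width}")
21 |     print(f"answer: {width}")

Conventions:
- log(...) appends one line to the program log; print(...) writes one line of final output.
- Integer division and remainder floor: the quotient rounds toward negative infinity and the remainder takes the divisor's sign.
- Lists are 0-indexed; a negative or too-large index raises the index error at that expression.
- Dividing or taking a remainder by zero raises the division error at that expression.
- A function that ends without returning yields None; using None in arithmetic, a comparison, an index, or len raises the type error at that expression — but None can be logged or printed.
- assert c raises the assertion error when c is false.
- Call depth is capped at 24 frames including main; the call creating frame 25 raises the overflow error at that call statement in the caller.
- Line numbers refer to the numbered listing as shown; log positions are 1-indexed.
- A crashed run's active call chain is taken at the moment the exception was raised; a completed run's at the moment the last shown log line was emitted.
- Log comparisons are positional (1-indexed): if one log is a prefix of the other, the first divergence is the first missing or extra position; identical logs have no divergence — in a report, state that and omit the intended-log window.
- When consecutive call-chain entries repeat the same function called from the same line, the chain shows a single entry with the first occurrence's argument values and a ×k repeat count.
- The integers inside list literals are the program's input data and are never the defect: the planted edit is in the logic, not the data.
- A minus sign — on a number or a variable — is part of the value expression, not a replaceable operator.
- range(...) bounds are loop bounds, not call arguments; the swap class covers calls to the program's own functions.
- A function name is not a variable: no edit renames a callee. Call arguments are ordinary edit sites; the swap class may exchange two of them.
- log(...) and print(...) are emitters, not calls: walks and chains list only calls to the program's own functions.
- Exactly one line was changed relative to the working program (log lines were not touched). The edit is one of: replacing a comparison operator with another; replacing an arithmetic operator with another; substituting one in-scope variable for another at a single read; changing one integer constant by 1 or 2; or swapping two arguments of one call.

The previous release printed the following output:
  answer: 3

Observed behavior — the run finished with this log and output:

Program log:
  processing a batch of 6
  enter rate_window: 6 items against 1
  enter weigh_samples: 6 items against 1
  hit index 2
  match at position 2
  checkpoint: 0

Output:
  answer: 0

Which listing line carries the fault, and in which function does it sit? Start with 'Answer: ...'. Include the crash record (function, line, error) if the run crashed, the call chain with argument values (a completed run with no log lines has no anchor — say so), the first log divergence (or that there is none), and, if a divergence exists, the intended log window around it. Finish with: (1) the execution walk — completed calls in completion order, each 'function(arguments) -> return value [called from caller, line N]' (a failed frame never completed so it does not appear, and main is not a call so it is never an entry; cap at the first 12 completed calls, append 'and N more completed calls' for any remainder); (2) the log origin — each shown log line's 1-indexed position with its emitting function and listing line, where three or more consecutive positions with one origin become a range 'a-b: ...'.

Answer: the defect is in rate_window at line 13.
Key fact: Everything matches until log position 6, which reads 'checkpoint: 0' in place of 'checkpoint: 3'.
Call chain: main.
First divergence: at position 6 the run shows 'checkpoint: 0' where the working version logs 'checkpoint: 3'.
Intended log window:
  4: hit index 2
  5: match at position 2
  6: checkpoint: 3
Execution walk:
  weigh_samples([8, 6, 1, 4, 4, 12], 1) -> 2  [called from rate_window, line 10]
  rate_window([8, 6, 1, 4, 4, 12], 1) -> 0  [called from main, line 19]
Log origin:
  1: logged in main at line 18
  2: logged in rate_window at line 9
  3: logged in weigh_samples at line 2
  4: logged in weigh_samples at line 5
  5: logged in rate_window at line 11
  6: logged in main at line 20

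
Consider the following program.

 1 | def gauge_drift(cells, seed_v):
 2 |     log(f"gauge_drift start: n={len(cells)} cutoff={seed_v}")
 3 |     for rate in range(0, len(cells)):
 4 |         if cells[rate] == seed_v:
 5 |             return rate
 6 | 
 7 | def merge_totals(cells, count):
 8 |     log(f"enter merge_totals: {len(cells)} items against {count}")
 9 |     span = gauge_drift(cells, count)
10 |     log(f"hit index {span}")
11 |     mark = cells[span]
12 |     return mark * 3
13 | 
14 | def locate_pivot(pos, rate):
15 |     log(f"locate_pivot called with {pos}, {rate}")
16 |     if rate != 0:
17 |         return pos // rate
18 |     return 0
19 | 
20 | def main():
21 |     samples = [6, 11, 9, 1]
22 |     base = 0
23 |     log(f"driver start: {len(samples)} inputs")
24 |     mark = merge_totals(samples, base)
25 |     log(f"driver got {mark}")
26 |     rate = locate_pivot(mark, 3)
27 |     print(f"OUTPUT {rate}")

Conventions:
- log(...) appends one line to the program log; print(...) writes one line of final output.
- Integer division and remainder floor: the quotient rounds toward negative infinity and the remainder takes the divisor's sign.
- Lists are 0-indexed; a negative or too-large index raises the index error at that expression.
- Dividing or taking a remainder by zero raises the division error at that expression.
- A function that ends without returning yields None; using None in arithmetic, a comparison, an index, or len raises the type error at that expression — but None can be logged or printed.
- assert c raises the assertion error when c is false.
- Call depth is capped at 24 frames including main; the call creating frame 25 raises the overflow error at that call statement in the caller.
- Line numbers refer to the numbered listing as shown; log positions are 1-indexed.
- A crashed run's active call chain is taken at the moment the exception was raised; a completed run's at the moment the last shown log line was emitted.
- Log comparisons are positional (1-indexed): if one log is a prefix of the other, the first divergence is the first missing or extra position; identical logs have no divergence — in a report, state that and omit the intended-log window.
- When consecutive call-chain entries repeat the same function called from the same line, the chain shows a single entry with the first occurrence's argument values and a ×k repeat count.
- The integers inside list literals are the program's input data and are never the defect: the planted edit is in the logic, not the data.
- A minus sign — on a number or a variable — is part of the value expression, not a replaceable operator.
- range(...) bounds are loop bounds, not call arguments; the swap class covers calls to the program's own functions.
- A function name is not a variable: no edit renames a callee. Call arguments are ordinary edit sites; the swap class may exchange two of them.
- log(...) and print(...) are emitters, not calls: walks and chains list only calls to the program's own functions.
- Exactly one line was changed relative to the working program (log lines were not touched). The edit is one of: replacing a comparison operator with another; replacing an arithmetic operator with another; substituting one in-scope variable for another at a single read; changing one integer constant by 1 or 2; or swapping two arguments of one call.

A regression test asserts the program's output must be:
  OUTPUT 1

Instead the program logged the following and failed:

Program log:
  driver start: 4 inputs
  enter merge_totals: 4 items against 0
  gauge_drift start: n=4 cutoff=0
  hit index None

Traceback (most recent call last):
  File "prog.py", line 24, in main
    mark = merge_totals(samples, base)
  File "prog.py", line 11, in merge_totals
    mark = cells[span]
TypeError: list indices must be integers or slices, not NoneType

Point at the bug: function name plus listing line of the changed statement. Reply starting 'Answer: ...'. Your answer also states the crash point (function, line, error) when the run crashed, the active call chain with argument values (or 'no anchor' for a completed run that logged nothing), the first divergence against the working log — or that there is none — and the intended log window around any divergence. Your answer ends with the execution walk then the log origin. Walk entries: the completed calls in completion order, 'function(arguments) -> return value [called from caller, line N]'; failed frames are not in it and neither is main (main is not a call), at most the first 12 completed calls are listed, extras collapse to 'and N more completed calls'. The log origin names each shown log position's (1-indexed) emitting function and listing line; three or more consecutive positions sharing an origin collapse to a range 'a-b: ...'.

Answer: the defect is in main at line 22.
Key observation: At log position 2 the runs split — shown 'enter merge_totals: 4 items against 0', but the working version logs 'enter merge_totals: 4 items against 1'.
Crash: merge_totals, line 11, TypeError.
Call chain: main -> merge_totals([6, 11, 9, 1], 0) (called at line 24).
First divergence: at position 2 the run shows 'enter merge_totals: 4 items against 0' where the working version logs 'enter merge_totals: 4 items against 1'.
Intended log window:
  1: driver start: 4 inputs
  2: enter merge_totals: 4 items against 1
  3: gauge_drift start: n=4 cutoff=1
Execution walk:
  gauge_drift([6, 11, 9, 1], 0) -> None  [called from merge_totals, line 9]
Log line origins:
  1 — main, line 23
  2 — merge_totals, line 8
  3 — gauge_drift, line 2
  4 — merge_totals, line 10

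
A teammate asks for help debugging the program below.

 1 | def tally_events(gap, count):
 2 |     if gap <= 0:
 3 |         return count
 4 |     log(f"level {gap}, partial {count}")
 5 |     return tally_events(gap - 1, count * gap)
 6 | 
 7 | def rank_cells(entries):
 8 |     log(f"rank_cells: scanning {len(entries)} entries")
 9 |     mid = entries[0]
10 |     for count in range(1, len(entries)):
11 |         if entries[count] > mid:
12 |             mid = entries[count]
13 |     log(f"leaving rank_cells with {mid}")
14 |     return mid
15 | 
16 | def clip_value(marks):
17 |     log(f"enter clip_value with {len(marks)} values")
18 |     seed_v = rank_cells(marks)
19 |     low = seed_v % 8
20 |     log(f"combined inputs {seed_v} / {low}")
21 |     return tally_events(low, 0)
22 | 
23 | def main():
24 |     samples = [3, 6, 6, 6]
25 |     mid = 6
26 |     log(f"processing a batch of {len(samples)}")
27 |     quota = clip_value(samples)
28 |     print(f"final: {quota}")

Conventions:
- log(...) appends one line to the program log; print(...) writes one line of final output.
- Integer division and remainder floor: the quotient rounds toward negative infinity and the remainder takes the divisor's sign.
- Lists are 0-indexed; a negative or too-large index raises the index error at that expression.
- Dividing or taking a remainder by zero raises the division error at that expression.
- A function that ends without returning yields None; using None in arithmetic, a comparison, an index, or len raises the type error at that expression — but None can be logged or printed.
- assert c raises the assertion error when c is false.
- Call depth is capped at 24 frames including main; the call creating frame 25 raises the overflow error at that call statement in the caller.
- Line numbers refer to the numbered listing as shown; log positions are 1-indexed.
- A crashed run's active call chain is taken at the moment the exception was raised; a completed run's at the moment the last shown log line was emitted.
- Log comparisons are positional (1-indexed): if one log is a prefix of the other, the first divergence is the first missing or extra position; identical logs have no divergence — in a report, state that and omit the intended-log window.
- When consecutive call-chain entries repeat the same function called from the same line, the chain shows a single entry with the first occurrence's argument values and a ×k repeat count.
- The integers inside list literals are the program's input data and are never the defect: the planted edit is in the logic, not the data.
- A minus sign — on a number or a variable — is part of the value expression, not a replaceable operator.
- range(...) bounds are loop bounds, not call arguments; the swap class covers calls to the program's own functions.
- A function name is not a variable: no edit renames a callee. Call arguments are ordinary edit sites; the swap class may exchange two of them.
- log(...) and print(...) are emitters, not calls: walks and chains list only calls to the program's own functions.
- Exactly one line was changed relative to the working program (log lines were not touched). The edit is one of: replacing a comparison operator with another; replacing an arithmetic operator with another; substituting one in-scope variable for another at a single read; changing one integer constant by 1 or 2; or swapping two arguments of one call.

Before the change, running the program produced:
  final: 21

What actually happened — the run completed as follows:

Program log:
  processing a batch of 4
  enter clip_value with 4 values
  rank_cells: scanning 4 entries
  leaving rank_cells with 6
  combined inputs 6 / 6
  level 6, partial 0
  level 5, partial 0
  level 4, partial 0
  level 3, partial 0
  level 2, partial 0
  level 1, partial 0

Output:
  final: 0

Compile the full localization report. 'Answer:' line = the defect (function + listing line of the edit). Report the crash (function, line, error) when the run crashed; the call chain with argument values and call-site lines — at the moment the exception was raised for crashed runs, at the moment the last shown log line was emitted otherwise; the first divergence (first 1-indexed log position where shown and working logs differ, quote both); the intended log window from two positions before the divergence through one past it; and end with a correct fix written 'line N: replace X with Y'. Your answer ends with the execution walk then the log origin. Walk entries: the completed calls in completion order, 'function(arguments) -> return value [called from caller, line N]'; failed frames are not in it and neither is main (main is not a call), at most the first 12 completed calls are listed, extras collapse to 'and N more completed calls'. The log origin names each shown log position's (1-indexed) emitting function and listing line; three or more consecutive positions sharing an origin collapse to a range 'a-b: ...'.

Answer: the defect is in tally_events at line 5.
Core observation: Position 7 is the first bad log line: 'level 5, partial 0' should read 'level 5, partial 6'.
Call chain: main -> clip_value([3, 6, 6, 6]) (called at line 27) -> tally_events(6, 0) (called at line 21) -> tally_events(5, 0) (called at line 5) ×5.
First divergence: position 7; shown 'level 5, partial 0' vs intended 'level 5, partial 6'.
Intended log window:
  5: combined inputs 6 / 6
  6: level 6, partial 0
  7: level 5, partial 6
  8: level 4, partial 11
Execution walk:
  rank_cells([3, 6, 6, 6]) -> 6  [called from clip_value, line 18]
  tally_events(0, 0) -> 0  [called from tally_events, line 5]
  tally_events(1, 0) -> 0  [called from tally_events, line 5]
  tally_events(2, 0) -> 0  [called from tally_events, line 5]
  tally_events(3, 0) -> 0  [called from tally_events, line 5]
  tally_events(4, 0) -> 0  [called from tally_events, line 5]
  tally_events(5, 0) -> 0  [called from tally_events, line 5]
  tally_events(6, 0) -> 0  [called from clip_value, line 21]
  clip_value([3, 6, 6, 6]) -> 0  [called from main, line 27]
Log origin:
  1: from main, line 26
  2: from clip_value, line 17
  3: from rank_cells, line 8
  4: from rank_cells, line 13
  5: from clip_value, line 20
  6-11: from tally_events, line 4
A correct fix: line 5: replace `*` with `+`.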